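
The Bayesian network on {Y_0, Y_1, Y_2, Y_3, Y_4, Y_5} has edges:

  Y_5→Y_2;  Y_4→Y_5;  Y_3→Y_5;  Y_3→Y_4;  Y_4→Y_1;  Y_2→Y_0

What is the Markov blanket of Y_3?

{Y_4, Y_5}

Y_3 has no parents.
Y_3's children: Y_4, Y_5.
For each child, the remaining parents (spouses of Y_3):
  Y_4: no additional parents.
  Y_5 also has parent Y_4.
Taking the union gives {Y_4, Y_5}.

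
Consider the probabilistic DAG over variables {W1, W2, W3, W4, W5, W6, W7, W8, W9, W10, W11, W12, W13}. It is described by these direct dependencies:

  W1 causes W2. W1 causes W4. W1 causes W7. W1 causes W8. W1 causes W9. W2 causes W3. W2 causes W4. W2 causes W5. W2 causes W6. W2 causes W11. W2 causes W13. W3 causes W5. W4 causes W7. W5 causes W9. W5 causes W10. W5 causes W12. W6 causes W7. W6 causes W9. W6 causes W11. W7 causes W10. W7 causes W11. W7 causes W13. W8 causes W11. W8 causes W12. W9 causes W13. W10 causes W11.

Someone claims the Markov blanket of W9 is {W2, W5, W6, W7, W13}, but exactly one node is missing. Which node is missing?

W1

By definition, MB(W9) is built from W9's parents, W9's children, and the co-parents of W9.
W9's children: W13.
Parents of W9: W1, W5, W6.
Other parents of W9's children:
  parents(W13) \ {W9} = {W2, W7}.
MB(W9) = {W1, W2, W5, W6, W7, W13}.
Comparing with the claimed set, W1 is missing.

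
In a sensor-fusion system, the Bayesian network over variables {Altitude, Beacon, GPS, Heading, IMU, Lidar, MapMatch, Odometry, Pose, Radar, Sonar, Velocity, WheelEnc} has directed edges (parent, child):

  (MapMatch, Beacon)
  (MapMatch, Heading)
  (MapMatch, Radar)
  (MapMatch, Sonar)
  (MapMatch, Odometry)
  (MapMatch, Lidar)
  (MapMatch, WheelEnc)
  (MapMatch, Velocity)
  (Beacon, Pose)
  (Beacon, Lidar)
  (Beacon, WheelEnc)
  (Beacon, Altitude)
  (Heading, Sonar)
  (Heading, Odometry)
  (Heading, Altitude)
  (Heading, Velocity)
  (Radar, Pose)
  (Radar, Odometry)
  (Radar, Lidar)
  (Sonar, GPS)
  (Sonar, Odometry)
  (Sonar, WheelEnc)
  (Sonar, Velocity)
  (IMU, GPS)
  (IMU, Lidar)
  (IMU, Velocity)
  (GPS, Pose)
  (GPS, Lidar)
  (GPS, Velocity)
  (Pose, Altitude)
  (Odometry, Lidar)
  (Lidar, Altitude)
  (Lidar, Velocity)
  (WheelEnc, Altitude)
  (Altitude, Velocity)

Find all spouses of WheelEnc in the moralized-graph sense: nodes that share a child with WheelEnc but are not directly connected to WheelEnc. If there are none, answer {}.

Children of WheelEnc: Altitude.
  parents(Altitude) \ {WheelEnc} = {Beacon, Heading, Lidar, Pose}.
Excluding nodes already adjacent to WheelEnc (Altitude, Beacon, MapMatch, Sonar), the co-parent-only contribution is {Heading, Lidar, Pose}.

{Heading, Lidar, Pose}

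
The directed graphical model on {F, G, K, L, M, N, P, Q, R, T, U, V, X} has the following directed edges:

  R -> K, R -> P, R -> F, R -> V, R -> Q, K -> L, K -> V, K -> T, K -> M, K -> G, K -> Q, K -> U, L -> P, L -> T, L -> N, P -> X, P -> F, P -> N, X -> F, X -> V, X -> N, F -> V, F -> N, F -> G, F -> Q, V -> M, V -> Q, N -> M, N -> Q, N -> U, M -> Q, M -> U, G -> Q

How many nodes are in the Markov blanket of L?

L's parents: K.
L's children: N, P, T.
For each child, the remaining parents (spouses of L):
  P: R
  T: K
  N: F, P, X
MB(L) = {F, K, N, P, R, T, X}, which has 7 nodes.

7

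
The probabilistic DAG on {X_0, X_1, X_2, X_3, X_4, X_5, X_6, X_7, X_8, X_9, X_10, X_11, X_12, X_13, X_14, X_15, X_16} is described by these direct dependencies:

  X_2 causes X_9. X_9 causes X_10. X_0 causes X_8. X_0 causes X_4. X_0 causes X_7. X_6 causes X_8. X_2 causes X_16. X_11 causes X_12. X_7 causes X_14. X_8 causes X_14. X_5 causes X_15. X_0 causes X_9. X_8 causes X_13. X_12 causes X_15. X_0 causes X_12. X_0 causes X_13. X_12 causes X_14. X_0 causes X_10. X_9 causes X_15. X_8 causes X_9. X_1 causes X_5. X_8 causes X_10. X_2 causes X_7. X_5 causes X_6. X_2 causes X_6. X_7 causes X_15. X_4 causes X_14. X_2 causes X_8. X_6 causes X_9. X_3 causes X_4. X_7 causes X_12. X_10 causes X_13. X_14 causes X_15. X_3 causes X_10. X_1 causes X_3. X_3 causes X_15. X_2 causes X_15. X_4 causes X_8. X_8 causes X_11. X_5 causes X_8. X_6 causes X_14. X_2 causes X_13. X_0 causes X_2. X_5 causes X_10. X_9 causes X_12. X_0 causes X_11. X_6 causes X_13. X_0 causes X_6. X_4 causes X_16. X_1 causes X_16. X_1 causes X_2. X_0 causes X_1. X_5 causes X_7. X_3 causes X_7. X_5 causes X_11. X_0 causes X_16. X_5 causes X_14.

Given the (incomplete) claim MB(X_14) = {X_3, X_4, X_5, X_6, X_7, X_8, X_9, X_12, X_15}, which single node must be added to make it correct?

Parents of X_14: X_4, X_5, X_6, X_7, X_8, X_12.
X_14's children: X_15.
Other parents of X_14's children:
  X_15 also has parents X_2, X_3, X_5, X_7, X_9, X_12.
MB(X_14) = {X_2, X_3, X_4, X_5, X_6, X_7, X_8, X_9, X_12, X_15}.
Comparing with the claimed set, X_2 is missing.

X_2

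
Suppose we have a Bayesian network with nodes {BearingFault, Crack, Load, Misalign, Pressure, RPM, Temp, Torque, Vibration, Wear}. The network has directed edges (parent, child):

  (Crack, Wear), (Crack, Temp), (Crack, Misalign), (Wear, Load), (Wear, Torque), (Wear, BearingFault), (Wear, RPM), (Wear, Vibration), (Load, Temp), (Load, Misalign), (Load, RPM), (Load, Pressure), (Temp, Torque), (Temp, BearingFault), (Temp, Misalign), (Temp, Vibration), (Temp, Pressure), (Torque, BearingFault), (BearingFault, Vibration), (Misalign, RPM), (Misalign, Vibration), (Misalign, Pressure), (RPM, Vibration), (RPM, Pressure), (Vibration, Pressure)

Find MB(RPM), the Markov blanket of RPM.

{BearingFault, Load, Misalign, Pressure, Temp, Vibration, Wear}

By definition, MB(RPM) is built from RPM's parents, RPM's children, and the co-parents of RPM.
Pa(RPM) = {Load, Misalign, Wear}.
RPM's children: Pressure, Vibration.
Other parents of RPM's children:
  Vibration: BearingFault, Misalign, Temp, Wear
  Pressure: Load, Misalign, Temp, Vibration
Taking the union gives {BearingFault, Load, Misalign, Pressure, Temp, Vibration, Wear}.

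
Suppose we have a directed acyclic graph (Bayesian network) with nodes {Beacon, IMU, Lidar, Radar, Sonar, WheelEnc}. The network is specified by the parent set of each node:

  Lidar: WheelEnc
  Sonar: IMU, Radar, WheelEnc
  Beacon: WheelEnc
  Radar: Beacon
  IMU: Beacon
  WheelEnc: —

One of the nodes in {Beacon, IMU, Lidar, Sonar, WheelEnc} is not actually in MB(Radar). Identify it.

Lidar

Radar has parent Beacon.
Radar has child Sonar.
Other parents of Radar's children:
  Sonar: IMU, WheelEnc
MB(Radar) = {Beacon, IMU, Sonar, WheelEnc}.
Lidar is neither a parent, child, nor co-parent of Radar, so it does not belong.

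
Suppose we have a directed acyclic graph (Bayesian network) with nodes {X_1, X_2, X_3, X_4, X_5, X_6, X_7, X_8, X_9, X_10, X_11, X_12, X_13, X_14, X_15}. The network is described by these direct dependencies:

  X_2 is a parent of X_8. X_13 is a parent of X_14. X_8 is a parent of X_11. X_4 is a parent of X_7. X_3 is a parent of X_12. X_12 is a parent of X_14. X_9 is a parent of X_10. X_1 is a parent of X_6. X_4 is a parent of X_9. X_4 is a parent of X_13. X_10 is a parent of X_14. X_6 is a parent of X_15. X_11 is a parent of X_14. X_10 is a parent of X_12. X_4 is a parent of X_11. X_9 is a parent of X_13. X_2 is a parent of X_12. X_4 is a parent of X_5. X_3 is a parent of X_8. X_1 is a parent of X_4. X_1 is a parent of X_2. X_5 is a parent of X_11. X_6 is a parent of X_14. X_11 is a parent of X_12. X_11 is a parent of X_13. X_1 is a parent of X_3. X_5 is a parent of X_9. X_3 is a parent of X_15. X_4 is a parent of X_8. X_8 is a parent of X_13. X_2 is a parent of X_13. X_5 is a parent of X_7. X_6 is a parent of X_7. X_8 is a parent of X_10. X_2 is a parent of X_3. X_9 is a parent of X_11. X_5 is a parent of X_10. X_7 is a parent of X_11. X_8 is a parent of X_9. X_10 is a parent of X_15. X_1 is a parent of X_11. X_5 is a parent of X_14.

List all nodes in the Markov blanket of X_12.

The Markov blanket of a node is its parents, its children, and the other parents of its children.
X_12's children: X_14.
X_12 has parents X_2, X_3, X_10, X_11.
For each child, the remaining parents (spouses of X_12):
  parents(X_14) \ {X_12} = {X_5, X_6, X_10, X_11, X_13}.
So the Markov blanket of X_12 is {X_2, X_3, X_5, X_6, X_10, X_11, X_13, X_14}.

{X_2, X_3, X_5, X_6, X_10, X_11, X_13, X_14}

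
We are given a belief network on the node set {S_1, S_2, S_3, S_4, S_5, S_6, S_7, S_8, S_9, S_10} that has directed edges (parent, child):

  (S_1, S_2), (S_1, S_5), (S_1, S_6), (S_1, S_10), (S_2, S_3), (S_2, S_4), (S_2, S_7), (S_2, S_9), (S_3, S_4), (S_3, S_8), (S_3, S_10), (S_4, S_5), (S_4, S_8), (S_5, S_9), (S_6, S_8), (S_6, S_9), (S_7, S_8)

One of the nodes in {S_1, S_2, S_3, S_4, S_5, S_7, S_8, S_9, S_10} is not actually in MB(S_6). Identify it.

S_6 has parent S_1.
S_6's children: S_8, S_9.
Co-parents of S_6 (other parents of its children):
  S_8: S_3, S_4, S_7
  S_9: S_2, S_5
MB(S_6) = {S_1, S_2, S_3, S_4, S_5, S_7, S_8, S_9}.
S_10 is neither a parent, child, nor co-parent of S_6, so it does not belong.

S_10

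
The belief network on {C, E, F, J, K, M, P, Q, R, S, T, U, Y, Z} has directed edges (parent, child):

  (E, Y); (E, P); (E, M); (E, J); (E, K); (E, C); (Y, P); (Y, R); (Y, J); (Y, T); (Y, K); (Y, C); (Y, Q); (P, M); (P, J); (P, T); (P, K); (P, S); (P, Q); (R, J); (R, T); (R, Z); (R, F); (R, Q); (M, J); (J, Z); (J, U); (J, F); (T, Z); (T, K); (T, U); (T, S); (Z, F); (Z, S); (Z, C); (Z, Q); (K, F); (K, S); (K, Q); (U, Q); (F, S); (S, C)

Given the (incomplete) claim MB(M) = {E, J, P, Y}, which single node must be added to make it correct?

Parents of M: E, P.
Children of M: J.
For each child, the remaining parents (spouses of M):
  J also has parents E, P, R, Y.
MB(M) = {E, J, P, R, Y}.
Comparing with the claimed set, R is missing.

R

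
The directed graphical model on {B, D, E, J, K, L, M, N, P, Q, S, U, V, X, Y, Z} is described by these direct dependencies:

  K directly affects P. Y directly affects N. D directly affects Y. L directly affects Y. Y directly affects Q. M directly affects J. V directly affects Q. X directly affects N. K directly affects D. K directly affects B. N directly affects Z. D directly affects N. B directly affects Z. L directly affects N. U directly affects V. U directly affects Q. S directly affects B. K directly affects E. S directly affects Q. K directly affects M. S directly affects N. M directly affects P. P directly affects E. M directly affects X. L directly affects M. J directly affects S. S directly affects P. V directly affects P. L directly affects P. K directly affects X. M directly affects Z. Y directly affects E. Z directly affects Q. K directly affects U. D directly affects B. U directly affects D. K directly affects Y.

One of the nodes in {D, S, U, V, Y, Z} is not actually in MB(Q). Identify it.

By definition, MB(Q) is built from Q's parents, Q's children, and the co-parents of Q.
Ch(Q) = {}.
Q has parents S, U, V, Y, Z.
With no children, Q has no spouses; the co-parent set is empty.
MB(Q) = {S, U, V, Y, Z}.
D is neither a parent, child, nor co-parent of Q, so it does not belong.

D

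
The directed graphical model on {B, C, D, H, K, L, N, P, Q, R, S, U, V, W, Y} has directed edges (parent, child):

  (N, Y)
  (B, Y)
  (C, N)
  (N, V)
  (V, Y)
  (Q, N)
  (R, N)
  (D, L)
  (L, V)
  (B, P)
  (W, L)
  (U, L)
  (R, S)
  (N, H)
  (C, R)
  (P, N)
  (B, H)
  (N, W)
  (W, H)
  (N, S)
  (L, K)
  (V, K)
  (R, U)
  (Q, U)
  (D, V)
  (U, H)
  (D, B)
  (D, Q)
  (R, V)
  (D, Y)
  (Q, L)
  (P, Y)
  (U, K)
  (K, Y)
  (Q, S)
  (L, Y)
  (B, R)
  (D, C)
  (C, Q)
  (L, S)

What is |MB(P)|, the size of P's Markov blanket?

10

Recall MB(v) = parents ∪ children ∪ spouses, where spouses are the other parents of v's children.
P has parent B.
P has children N, Y.
Co-parents of P (other parents of its children):
  N's other parents are C, Q, R.
  Y's other parents are B, D, K, L, N, V.
MB(P) = {B, C, D, K, L, N, Q, R, V, Y}, which has 10 nodes.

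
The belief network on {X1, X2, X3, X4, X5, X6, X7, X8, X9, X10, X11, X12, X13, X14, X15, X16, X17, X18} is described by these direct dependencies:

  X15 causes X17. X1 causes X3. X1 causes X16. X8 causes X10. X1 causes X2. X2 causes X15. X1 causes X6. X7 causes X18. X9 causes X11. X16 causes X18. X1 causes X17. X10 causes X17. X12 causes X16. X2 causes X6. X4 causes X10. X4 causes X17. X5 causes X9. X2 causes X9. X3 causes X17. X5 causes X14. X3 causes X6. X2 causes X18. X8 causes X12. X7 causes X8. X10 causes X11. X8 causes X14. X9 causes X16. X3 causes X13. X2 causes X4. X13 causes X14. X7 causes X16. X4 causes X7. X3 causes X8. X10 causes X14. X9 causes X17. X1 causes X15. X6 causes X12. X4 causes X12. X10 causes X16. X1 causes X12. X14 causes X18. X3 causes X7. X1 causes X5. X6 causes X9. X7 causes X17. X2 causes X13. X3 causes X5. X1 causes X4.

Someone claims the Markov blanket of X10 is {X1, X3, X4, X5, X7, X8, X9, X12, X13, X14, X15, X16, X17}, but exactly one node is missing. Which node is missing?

Pa(X10) = {X4, X8}.
X10's children: X11, X14, X16, X17.
Co-parents of X10 (other parents of its children):
  X11: X9
  X14: X5, X8, X13
  X16: X1, X7, X9, X12
  X17: X1, X3, X4, X7, X9, X15
MB(X10) = {X1, X3, X4, X5, X7, X8, X9, X11, X12, X13, X14, X15, X16, X17}.
Comparing with the claimed set, X11 is missing.

X11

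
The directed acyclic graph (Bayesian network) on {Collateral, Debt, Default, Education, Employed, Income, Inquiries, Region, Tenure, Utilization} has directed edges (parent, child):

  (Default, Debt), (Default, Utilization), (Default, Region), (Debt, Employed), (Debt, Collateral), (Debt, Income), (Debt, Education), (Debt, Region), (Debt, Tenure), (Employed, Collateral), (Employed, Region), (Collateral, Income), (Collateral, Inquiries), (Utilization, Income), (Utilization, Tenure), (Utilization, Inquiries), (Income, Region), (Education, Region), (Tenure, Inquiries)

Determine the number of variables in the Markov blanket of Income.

A node's Markov blanket = Pa ∪ Ch ∪ (parents of Ch other than the node itself).
Pa(Income) = {Collateral, Debt, Utilization}.
Income's children: Region.
For each child, the remaining parents (spouses of Income):
  parents(Region) \ {Income} = {Debt, Default, Education, Employed}.
MB(Income) = {Collateral, Debt, Default, Education, Employed, Region, Utilization}, which has 7 nodes.

7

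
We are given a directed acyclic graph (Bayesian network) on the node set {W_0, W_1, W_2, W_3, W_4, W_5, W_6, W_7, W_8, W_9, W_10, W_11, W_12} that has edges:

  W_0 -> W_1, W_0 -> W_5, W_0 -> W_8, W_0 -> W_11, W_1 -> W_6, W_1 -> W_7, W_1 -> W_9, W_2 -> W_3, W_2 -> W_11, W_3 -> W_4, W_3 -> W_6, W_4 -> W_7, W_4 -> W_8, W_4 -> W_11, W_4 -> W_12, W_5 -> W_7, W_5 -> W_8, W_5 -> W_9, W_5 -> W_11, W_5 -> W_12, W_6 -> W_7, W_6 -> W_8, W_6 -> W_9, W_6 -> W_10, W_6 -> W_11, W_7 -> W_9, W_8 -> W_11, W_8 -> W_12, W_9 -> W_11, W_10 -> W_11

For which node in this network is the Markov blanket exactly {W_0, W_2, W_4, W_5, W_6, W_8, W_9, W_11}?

W_10

The target node must have every member of {W_0, W_2, W_4, W_5, W_6, W_8, W_9, W_11} as a parent, child, or co-parent, and no others.
Parents of W_10: W_6; children: W_11; co-parents: W_0, W_2, W_4, W_5, W_6, W_8, W_9.
These exactly cover the given set, so the node is W_10.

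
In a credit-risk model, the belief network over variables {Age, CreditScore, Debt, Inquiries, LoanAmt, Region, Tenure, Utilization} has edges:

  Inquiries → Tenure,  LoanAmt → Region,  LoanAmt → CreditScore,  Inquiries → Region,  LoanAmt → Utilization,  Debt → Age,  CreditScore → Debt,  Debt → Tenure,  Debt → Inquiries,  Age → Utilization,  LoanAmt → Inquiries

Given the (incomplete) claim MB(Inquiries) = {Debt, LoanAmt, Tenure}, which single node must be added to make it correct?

Parents of Inquiries: Debt, LoanAmt.
Inquiries's children: Region, Tenure.
Parents of each child, excluding Inquiries:
  Tenure: Debt
  Region: LoanAmt
MB(Inquiries) = {Debt, LoanAmt, Region, Tenure}.
Comparing with the claimed set, Region is missing.

Region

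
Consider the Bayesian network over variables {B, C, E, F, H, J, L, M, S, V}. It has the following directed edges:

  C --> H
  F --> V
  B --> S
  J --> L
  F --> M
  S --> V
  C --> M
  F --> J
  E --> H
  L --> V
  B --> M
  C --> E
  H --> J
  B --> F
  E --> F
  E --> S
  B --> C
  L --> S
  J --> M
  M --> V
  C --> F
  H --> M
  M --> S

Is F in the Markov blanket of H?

F is a co-parent of H: both are parents of J, M.
So F ∈ MB(H).

Yes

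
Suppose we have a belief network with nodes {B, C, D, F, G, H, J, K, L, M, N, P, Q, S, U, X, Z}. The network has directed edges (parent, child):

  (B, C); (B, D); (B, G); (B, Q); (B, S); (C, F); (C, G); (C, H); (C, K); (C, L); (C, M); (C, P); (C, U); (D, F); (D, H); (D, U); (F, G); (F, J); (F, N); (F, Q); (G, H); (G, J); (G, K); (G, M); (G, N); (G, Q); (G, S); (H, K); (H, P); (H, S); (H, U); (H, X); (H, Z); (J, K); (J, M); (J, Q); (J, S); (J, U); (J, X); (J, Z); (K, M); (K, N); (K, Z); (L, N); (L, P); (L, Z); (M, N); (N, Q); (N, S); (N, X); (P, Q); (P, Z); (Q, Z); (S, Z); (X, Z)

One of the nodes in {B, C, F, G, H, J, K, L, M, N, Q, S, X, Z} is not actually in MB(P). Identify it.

M

Pa(P) = {C, H, L}.
P's children: Q, Z.
Parents of each child, excluding P:
  parents(Q) \ {P} = {B, F, G, J, N}.
  Z also has parents H, J, K, L, Q, S, X.
MB(P) = {B, C, F, G, H, J, K, L, N, Q, S, X, Z}.
M is neither a parent, child, nor co-parent of P, so it does not belong.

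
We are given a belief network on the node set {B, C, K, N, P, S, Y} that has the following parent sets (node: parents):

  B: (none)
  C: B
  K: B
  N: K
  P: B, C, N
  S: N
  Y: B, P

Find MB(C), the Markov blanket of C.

{B, N, P}

The Markov blanket of a node is its parents, its children, and the other parents of its children.
Pa(C) = {B}.
C has child P.
Other parents of C's children:
  parents(P) \ {C} = {B, N}.
Union: {B} ∪ {P} ∪ {B, N} = {B, N, P}.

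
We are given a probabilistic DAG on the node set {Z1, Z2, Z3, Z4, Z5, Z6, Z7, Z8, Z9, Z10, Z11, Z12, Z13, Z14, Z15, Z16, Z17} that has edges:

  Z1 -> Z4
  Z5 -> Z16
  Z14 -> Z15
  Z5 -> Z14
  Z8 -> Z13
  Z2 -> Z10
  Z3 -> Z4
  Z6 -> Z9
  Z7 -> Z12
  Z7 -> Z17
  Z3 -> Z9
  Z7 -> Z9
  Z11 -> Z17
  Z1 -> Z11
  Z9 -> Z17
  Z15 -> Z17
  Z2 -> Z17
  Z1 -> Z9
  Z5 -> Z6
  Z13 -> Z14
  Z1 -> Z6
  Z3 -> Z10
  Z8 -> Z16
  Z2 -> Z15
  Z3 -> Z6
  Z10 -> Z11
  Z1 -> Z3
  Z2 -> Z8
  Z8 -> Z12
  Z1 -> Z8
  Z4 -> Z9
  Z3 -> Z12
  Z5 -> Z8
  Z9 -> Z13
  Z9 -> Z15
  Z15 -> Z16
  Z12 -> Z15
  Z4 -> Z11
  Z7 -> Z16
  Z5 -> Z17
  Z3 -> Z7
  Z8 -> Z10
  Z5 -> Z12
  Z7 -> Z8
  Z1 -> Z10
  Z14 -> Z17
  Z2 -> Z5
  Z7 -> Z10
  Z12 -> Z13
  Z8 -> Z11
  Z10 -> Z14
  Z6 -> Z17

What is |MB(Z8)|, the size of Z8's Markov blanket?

13

The Markov blanket of a node is its parents, its children, and the other parents of its children.
Z8's parents: Z1, Z2, Z5, Z7.
Z8 has children Z10, Z11, Z12, Z13, Z16.
Co-parents of Z8 (other parents of its children):
  Z10: Z1, Z2, Z3, Z7
  Z11: Z1, Z4, Z10
  Z12: Z3, Z5, Z7
  Z13: Z9, Z12
  Z16: Z5, Z7, Z15
MB(Z8) = {Z1, Z2, Z3, Z4, Z5, Z7, Z9, Z10, Z11, Z12, Z13, Z15, Z16}, which has 13 nodes.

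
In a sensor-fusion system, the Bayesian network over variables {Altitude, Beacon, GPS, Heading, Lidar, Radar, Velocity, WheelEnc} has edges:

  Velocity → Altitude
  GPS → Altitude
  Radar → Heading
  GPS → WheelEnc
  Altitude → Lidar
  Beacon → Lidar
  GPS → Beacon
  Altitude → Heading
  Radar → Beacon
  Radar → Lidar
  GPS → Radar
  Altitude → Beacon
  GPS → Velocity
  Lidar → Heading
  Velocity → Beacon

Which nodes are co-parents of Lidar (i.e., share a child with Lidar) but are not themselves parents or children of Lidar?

{}

Children of Lidar: Heading.
  Heading's other parents are Altitude, Radar.
Excluding nodes already adjacent to Lidar (Altitude, Beacon, Heading, Radar), the co-parent-only contribution is {}.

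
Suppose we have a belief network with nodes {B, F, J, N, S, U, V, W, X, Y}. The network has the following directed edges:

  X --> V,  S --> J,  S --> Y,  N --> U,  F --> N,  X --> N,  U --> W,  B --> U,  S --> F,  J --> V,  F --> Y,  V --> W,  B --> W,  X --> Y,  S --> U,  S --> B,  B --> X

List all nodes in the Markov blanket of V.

{B, J, U, W, X}

The Markov blanket of a node is its parents, its children, and the other parents of its children.
Pa(V) = {J, X}.
V's children: W.
For each child, the remaining parents (spouses of V):
  W's other parents are B, U.
So the Markov blanket of V is {B, J, U, W, X}.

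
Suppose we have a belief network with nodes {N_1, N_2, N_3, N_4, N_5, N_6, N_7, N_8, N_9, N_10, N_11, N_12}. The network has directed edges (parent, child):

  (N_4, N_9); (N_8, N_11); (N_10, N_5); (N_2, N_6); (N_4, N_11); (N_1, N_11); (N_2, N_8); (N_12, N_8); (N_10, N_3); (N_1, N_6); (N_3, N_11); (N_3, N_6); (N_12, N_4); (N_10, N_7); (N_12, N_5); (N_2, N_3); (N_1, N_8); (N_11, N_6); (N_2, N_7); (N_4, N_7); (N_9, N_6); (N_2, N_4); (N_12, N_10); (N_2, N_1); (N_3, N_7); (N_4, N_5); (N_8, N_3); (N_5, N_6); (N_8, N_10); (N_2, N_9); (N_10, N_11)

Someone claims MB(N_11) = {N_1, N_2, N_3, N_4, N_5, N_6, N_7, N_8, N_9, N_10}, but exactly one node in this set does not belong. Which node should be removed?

The Markov blanket of a node is its parents, its children, and the other parents of its children.
N_11 has parents N_1, N_3, N_4, N_8, N_10.
N_11 has child N_6.
Other parents of N_11's children:
  N_6 also has parents N_1, N_2, N_3, N_5, N_9.
MB(N_11) = {N_1, N_2, N_3, N_4, N_5, N_6, N_8, N_9, N_10}.
N_7 is neither a parent, child, nor co-parent of N_11, so it does not belong.

N_7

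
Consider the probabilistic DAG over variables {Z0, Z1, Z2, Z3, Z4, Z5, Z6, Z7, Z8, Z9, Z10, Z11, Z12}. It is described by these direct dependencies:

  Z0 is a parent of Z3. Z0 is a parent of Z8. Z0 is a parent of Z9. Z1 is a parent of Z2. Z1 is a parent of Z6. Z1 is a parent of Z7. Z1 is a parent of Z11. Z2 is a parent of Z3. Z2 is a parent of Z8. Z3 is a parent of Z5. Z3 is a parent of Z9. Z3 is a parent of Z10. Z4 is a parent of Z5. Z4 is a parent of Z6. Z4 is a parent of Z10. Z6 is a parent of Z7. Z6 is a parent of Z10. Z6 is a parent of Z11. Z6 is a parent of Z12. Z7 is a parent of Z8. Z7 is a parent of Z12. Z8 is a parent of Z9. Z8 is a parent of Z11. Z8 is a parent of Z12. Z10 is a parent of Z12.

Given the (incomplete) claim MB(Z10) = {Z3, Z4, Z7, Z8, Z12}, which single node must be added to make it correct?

Z6

Z10 has parents Z3, Z4, Z6.
Z10's children: Z12.
Other parents of Z10's children:
  parents(Z12) \ {Z10} = {Z6, Z7, Z8}.
MB(Z10) = {Z3, Z4, Z6, Z7, Z8, Z12}.
Comparing with the claimed set, Z6 is missing.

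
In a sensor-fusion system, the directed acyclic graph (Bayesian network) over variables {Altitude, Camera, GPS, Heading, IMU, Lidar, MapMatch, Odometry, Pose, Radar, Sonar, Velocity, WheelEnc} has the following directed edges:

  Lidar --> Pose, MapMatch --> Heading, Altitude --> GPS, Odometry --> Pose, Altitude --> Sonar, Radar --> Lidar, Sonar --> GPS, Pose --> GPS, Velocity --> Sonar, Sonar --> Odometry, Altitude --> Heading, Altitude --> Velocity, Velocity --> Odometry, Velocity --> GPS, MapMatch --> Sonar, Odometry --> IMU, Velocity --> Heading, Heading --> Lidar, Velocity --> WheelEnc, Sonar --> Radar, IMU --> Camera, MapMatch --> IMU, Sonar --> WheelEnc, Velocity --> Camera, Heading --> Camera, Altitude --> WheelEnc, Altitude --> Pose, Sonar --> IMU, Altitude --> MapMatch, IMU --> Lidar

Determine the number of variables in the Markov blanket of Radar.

4

Pa(Radar) = {Sonar}.
Ch(Radar) = {Lidar}.
Other parents of Radar's children:
  Lidar's other parents are Heading, IMU.
MB(Radar) = {Heading, IMU, Lidar, Sonar}, which has 4 nodes.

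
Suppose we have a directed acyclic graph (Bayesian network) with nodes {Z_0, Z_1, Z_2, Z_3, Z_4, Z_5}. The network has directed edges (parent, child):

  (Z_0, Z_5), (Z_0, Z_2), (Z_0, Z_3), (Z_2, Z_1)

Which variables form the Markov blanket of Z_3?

Z_3 has parent Z_0.
Z_3 has no children.
Z_3 has no children, so there are no co-parents.
Union: {Z_0} ∪ {} ∪ {} = {Z_0}.

{Z_0}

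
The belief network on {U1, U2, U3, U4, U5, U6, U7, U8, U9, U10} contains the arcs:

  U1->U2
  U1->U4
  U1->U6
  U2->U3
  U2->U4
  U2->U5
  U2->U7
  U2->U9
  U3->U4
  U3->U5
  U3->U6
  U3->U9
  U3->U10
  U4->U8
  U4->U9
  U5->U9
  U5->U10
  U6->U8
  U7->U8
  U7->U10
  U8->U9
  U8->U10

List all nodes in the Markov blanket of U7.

U7 has children U8, U10.
Pa(U7) = {U2}.
Other parents of U7's children:
  U8's other parents are U4, U6.
  parents(U10) \ {U7} = {U3, U5, U8}.
Union: {U2} ∪ {U8, U10} ∪ {U3, U4, U5, U6, U8} = {U2, U3, U4, U5, U6, U8, U10}.

{U2, U3, U4, U5, U6, U8, U10}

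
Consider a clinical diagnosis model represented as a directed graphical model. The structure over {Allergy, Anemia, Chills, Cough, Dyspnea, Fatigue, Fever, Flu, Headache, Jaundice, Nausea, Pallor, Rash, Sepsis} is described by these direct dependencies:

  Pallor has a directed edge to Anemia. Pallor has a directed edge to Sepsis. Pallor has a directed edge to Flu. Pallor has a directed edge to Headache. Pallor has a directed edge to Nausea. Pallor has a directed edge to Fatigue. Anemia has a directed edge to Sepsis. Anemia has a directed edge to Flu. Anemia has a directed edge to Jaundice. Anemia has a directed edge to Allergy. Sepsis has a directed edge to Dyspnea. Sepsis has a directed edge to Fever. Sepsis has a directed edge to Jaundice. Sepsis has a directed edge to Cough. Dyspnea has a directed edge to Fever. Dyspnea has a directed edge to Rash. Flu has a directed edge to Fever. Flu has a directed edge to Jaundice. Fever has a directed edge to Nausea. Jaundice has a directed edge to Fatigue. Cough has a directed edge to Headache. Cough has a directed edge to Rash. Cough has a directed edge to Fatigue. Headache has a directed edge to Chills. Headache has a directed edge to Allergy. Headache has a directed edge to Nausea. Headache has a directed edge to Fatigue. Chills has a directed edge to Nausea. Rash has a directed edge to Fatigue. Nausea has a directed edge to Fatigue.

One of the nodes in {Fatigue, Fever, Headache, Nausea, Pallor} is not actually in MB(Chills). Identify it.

Ch(Chills) = {Nausea}.
Pa(Chills) = {Headache}.
Co-parents of Chills (other parents of its children):
  Nausea's other parents are Fever, Headache, Pallor.
MB(Chills) = {Fever, Headache, Nausea, Pallor}.
Fatigue is neither a parent, child, nor co-parent of Chills, so it does not belong.

Fatigue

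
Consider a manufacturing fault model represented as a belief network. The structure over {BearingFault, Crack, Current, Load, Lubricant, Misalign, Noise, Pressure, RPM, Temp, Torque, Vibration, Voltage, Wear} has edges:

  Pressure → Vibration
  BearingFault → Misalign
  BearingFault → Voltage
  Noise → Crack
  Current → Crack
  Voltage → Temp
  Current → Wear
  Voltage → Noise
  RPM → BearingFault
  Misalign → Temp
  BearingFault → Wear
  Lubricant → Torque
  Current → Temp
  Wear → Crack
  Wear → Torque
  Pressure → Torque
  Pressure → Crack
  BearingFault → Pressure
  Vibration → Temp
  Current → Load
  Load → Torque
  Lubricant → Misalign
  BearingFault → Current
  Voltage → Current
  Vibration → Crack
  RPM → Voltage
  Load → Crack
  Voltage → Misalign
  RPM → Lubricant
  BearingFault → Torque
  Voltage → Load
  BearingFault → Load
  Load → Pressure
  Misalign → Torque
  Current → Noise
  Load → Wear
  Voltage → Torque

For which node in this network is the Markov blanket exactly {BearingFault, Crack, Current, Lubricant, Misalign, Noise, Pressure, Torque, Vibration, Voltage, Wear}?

The target node must have every member of {BearingFault, Crack, Current, Lubricant, Misalign, Noise, Pressure, Torque, Vibration, Voltage, Wear} as a parent, child, or co-parent, and no others.
Parents of Load: BearingFault, Current, Voltage; children: Crack, Pressure, Torque, Wear; co-parents: BearingFault, Current, Lubricant, Misalign, Noise, Pressure, Vibration, Voltage, Wear.
These exactly cover the given set, so the node is Load.

Load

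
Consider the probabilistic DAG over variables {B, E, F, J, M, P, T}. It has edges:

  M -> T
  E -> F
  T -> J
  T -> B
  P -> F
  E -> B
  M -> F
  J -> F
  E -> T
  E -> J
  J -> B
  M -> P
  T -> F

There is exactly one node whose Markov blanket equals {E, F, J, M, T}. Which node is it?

P

The target node must have every member of {E, F, J, M, T} as a parent, child, or co-parent, and no others.
Parents of P: M; children: F; co-parents: E, J, M, T.
These exactly cover the given set, so the node is P.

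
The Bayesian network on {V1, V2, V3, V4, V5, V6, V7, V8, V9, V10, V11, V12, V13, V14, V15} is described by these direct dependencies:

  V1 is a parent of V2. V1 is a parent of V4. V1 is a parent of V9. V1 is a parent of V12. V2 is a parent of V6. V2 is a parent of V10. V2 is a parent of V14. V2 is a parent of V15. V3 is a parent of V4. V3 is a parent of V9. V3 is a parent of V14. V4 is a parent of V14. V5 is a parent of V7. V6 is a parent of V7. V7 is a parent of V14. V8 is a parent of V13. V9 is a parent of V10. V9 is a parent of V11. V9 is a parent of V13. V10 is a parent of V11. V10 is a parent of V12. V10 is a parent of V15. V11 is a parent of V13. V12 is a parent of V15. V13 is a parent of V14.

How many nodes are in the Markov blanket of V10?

The Markov blanket of a node is its parents, its children, and the other parents of its children.
V10's parents: V2, V9.
Children of V10: V11, V12, V15.
Other parents of V10's children:
  V11: V9
  V12: V1
  V15: V2, V12
MB(V10) = {V1, V2, V9, V11, V12, V15}, which has 6 nodes.

6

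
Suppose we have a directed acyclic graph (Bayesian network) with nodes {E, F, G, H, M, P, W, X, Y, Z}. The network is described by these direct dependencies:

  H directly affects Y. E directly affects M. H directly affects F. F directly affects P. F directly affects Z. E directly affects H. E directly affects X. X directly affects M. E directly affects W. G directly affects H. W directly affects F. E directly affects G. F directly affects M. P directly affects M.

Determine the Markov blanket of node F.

Children of F: M, P, Z.
F has parents H, W.
For each child, the remaining parents (spouses of F):
  Z: —
  P: —
  M: E, P, X
Union: {H, W} ∪ {M, P, Z} ∪ {E, P, X} = {E, H, M, P, W, X, Z}.

{E, H, M, P, W, X, Z}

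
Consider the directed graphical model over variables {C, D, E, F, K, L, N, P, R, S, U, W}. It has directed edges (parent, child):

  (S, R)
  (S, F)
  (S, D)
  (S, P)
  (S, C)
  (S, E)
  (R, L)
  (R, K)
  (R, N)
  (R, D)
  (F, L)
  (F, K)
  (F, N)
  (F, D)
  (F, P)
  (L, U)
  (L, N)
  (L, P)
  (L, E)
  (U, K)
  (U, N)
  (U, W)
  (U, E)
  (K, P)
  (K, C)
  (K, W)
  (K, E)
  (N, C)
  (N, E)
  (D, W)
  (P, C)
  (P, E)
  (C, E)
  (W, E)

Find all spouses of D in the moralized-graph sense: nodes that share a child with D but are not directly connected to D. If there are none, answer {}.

{K, U}

Children of D: W.
  W also has parents K, U.
Excluding nodes already adjacent to D (F, R, S, W), the co-parent-only contribution is {K, U}.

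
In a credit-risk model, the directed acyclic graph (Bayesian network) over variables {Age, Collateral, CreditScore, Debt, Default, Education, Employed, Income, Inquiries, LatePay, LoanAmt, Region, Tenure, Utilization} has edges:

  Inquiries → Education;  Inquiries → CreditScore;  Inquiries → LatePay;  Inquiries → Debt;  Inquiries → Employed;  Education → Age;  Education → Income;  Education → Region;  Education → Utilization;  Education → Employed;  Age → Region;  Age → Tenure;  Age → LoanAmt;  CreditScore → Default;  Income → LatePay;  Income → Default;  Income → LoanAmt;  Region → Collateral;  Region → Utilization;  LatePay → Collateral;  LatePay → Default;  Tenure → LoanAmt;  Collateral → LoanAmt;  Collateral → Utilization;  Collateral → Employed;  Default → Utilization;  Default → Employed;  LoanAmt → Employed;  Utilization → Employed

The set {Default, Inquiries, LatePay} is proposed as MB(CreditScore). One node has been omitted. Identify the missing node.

The Markov blanket of a node is its parents, its children, and the other parents of its children.
Ch(CreditScore) = {Default}.
Pa(CreditScore) = {Inquiries}.
Parents of each child, excluding CreditScore:
  Default: Income, LatePay
MB(CreditScore) = {Default, Income, Inquiries, LatePay}.
Comparing with the claimed set, Income is missing.

Income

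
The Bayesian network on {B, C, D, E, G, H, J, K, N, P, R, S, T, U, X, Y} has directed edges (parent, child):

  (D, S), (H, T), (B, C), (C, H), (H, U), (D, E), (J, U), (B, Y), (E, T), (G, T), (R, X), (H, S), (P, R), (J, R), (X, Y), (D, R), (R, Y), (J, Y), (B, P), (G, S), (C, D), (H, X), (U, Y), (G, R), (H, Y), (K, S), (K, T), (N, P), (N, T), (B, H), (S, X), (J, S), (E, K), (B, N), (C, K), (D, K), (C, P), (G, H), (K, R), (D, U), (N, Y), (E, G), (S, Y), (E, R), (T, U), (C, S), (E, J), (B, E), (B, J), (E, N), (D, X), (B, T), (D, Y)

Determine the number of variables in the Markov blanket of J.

By definition, MB(J) is built from J's parents, J's children, and the co-parents of J.
Pa(J) = {B, E}.
Ch(J) = {R, S, U, Y}.
Co-parents of J (other parents of its children):
  R: D, E, G, K, P
  S: C, D, G, H, K
  U: D, H, T
  Y: B, D, H, N, R, S, U, X
MB(J) = {B, C, D, E, G, H, K, N, P, R, S, T, U, X, Y}, which has 15 nodes.

15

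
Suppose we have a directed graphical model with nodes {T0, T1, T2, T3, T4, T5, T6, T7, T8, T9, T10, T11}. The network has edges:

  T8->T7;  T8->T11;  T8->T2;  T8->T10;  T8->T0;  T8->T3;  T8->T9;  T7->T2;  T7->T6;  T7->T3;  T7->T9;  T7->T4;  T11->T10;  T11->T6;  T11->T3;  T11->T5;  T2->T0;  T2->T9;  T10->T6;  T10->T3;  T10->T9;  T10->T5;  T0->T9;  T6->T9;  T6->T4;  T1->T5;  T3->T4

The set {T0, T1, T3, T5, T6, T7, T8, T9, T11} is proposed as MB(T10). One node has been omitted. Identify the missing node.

T10 has parents T8, T11.
T10's children: T3, T5, T6, T9.
Other parents of T10's children:
  parents(T6) \ {T10} = {T7, T11}.
  T3 also has parents T7, T8, T11.
  parents(T9) \ {T10} = {T0, T2, T6, T7, T8}.
  parents(T5) \ {T10} = {T1, T11}.
MB(T10) = {T0, T1, T2, T3, T5, T6, T7, T8, T9, T11}.
Comparing with the claimed set, T2 is missing.

T2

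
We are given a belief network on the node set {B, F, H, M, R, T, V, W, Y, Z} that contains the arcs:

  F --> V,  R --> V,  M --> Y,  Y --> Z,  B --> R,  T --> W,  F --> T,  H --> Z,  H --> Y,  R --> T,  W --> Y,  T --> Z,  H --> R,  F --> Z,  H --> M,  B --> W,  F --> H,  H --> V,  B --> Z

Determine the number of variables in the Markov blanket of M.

M has parent H.
Ch(M) = {Y}.
Co-parents of M (other parents of its children):
  Y also has parents H, W.
MB(M) = {H, W, Y}, which has 3 nodes.

3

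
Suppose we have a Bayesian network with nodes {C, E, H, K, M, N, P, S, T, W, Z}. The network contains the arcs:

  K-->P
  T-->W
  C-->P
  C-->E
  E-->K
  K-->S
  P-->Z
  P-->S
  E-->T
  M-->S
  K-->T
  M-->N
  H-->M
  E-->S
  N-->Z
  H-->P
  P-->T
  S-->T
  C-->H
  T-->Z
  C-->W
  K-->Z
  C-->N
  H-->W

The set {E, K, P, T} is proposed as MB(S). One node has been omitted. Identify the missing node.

M

Recall MB(v) = parents ∪ children ∪ spouses, where spouses are the other parents of v's children.
S's parents: E, K, M, P.
S's children: T.
Co-parents of S (other parents of its children):
  T: E, K, P
MB(S) = {E, K, M, P, T}.
Comparing with the claimed set, M is missing.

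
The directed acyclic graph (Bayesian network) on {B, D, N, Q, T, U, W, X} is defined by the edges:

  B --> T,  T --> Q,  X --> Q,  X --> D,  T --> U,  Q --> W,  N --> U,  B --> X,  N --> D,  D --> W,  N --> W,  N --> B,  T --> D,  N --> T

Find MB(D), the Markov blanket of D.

{N, Q, T, W, X}

D's parents: N, T, X.
Children of D: W.
For each child, the remaining parents (spouses of D):
  parents(W) \ {D} = {N, Q}.
MB(D) = {N, Q, T, W, X}.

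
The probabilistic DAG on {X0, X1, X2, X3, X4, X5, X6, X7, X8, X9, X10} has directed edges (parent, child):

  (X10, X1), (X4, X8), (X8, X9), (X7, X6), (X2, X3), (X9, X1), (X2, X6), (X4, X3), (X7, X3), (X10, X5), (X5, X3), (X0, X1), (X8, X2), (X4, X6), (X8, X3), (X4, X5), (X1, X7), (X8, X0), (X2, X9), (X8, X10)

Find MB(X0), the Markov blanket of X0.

Children of X0: X1.
Parents of X0: X8.
Co-parents of X0 (other parents of its children):
  X1's other parents are X9, X10.
MB(X0) = {X1, X8, X9, X10}.

{X1, X8, X9, X10}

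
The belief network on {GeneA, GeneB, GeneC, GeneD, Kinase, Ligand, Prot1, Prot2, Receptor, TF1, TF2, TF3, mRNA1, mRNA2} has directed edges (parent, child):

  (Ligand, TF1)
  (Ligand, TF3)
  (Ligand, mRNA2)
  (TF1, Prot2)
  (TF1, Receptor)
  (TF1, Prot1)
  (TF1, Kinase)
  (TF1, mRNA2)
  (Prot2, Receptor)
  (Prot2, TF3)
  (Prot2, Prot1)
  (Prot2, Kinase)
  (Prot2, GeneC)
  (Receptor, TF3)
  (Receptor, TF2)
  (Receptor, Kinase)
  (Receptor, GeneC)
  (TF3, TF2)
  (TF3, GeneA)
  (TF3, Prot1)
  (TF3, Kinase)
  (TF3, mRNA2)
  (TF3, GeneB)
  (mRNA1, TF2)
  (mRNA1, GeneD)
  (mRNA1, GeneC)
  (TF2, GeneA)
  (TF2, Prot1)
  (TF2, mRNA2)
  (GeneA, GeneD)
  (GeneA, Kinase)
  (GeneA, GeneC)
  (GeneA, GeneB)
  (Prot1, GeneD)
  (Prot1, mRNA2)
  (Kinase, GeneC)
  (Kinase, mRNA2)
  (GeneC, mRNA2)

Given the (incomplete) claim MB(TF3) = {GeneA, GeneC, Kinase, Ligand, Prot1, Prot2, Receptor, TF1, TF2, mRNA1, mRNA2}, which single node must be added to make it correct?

GeneB

Parents of TF3: Ligand, Prot2, Receptor.
Children of TF3: GeneA, GeneB, Kinase, Prot1, TF2, mRNA2.
Other parents of TF3's children:
  TF2: Receptor, mRNA1
  GeneA: TF2
  Prot1: Prot2, TF1, TF2
  Kinase: GeneA, Prot2, Receptor, TF1
  mRNA2: GeneC, Kinase, Ligand, Prot1, TF1, TF2
  GeneB: GeneA
MB(TF3) = {GeneA, GeneB, GeneC, Kinase, Ligand, Prot1, Prot2, Receptor, TF1, TF2, mRNA1, mRNA2}.
Comparing with the claimed set, GeneB is missing.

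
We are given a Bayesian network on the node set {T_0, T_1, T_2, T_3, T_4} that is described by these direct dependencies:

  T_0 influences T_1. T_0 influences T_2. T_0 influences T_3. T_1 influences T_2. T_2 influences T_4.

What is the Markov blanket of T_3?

A node's Markov blanket = Pa ∪ Ch ∪ (parents of Ch other than the node itself).
T_3's parents: T_0.
T_3's children: none.
With no children, T_3 has no spouses; the co-parent set is empty.
So the Markov blanket of T_3 is {T_0}.

{T_0}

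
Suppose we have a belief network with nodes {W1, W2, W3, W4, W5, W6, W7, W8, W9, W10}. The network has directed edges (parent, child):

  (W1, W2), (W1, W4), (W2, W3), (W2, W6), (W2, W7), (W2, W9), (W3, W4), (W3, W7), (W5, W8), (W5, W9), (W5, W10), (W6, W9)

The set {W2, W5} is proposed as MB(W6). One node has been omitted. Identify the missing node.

A node's Markov blanket = Pa ∪ Ch ∪ (parents of Ch other than the node itself).
W6 has child W9.
Parents of W6: W2.
Other parents of W6's children:
  parents(W9) \ {W6} = {W2, W5}.
MB(W6) = {W2, W5, W9}.
Comparing with the claimed set, W9 is missing.

W9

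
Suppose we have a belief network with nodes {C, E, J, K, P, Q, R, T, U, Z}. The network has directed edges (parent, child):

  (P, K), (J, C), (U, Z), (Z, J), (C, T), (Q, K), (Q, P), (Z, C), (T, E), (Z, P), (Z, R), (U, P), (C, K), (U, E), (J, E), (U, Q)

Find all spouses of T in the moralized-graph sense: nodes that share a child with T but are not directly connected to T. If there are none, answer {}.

Children of T: E.
  E: J, U
Excluding nodes already adjacent to T (C, E), the co-parent-only contribution is {J, U}.

{J, U}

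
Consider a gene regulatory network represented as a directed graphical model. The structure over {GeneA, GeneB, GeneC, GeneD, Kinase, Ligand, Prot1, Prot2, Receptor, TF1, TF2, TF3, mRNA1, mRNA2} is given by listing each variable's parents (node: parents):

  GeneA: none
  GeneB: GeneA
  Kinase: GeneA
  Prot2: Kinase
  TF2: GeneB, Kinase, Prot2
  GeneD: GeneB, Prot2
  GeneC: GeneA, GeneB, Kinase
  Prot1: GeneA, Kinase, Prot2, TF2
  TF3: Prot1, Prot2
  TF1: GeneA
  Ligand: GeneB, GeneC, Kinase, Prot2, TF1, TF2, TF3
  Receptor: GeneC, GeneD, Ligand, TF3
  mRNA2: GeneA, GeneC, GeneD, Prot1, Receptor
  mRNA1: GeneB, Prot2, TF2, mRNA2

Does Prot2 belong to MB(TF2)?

Yes

Prot2 is a parent of TF2.
So Prot2 ∈ MB(TF2).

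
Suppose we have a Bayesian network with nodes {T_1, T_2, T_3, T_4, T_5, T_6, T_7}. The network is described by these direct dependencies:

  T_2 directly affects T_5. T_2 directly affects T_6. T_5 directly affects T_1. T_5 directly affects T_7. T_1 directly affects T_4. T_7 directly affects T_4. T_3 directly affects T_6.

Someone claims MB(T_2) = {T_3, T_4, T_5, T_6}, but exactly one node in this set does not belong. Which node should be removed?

T_4

Ch(T_2) = {T_5, T_6}.
T_2's parents: none.
Other parents of T_2's children:
  T_5: —
  T_6: T_3
MB(T_2) = {T_3, T_5, T_6}.
T_4 is neither a parent, child, nor co-parent of T_2, so it does not belong.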